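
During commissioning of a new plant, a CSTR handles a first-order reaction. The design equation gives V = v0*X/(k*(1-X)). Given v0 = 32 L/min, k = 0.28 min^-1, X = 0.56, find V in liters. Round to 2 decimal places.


V = v0 * X / (k * (1 - X))
V = 32 * 0.56 / (0.28 * (1 - 0.56))
V = 17.92 / (0.28 * 0.44)
V = 17.92 / 0.1232
V = 145.45 L


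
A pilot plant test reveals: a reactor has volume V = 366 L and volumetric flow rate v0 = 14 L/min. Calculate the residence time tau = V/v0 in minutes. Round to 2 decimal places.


tau = V / v0
tau = 366 / 14
tau = 26.14 min


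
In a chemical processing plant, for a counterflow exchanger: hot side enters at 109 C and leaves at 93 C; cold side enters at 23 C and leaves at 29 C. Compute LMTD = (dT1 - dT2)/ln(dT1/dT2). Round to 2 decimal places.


dT1 = Th_in - Tc_out = 109 - 29 = 80
dT2 = Th_out - Tc_in = 93 - 23 = 70
LMTD = (dT1 - dT2) / ln(dT1/dT2)
LMTD = (80 - 70) / ln(80/70)
LMTD = 74.89 K


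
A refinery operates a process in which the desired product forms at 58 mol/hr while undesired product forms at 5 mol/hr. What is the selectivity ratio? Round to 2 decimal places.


S = desired product rate / undesired product rate
S = 58 / 5
S = 11.60


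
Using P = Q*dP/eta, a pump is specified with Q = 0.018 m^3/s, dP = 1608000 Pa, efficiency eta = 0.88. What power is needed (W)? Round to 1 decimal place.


P = Q * dP / eta
P = 0.018 * 1608000 / 0.88
P = 28944.0 / 0.88
P = 32890.9 W


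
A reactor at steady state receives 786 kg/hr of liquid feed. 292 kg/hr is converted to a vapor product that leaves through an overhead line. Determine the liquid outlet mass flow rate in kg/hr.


Steady-state mass balance on the main outlet: F_out = F_in - F_removed
F_out = 786 - 292
F_out = 494 kg/hr


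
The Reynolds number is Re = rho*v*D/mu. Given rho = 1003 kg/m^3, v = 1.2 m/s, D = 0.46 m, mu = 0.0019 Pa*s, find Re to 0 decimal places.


Re = rho * v * D / mu
Re = 1003 * 1.2 * 0.46 / 0.0019
Re = 553.656 / 0.0019
Re = 291398


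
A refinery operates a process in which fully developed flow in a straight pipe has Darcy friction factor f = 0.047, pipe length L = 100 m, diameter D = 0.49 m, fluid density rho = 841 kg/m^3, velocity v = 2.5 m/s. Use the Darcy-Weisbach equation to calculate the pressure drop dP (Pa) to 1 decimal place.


dP = f * (L/D) * (rho*v^2/2)
dP = 0.047 * (100/0.49) * (841*2.5^2/2)
L/D = 204.08163265
rho*v^2/2 = 841*6.25/2 = 2628.125
dP = 0.047 * 204.08163265 * 2628.125
dP = 25208.5 Pa


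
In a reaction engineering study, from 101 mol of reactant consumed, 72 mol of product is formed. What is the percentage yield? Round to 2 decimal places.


Yield = (moles product / moles consumed) * 100%
Yield = (72 / 101) * 100
Yield = 0.7129 * 100
Yield = 71.29%


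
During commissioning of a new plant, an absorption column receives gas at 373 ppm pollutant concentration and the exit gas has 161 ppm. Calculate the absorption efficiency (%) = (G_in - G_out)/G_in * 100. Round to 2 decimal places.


Efficiency = (G_in - G_out) / G_in * 100%
Efficiency = (373 - 161) / 373 * 100
Efficiency = 212 / 373 * 100
Efficiency = 56.84%


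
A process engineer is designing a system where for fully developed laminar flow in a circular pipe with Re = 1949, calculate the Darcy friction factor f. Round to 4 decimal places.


f = 64 / Re
f = 64 / 1949
f = 0.0328


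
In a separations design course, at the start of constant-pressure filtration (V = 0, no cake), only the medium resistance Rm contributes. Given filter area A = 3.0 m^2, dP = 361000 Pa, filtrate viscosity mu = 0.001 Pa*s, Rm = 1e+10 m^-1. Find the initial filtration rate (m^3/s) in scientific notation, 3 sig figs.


rate = A * dP / (mu * Rm)
rate = 3.0 * 361000 / (0.001 * 1e+10)
rate = 1083000.0 / 1.000e+07
rate = 1.08e-01 m^3/s


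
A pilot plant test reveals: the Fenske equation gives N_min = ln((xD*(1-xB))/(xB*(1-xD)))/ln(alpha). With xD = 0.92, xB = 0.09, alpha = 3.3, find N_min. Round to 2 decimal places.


N_min = ln((xD*(1-xB))/(xB*(1-xD))) / ln(alpha)
Numerator inside ln: 0.8372 / 0.0072 = 116.277778
ln(116.277778) = 4.755982
ln(alpha) = ln(3.3) = 1.193922
N_min = 4.755982 / 1.193922 = 3.98


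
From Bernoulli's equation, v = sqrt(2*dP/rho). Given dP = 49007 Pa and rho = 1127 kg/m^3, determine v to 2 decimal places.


v = sqrt(2*dP/rho)
v = sqrt(2*49007/1127)
v = sqrt(86.968944)
v = 9.33 m/s


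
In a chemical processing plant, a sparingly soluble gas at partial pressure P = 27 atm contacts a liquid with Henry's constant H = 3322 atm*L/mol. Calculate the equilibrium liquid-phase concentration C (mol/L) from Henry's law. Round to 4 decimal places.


C = P / H
C = 27 / 3322
C = 0.0081 mol/L


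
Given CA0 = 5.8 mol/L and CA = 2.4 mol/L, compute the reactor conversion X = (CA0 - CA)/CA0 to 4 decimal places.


X = (CA0 - CA) / CA0
X = (5.8 - 2.4) / 5.8
X = 3.4 / 5.8
X = 0.5862


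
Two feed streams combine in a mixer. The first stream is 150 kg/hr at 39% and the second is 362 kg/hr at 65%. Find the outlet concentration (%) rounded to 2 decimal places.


Mass balance on solute: F1*x1 + F2*x2 = F3*x3
F3 = F1 + F2 = 150 + 362 = 512 kg/hr
x3 = (F1*x1 + F2*x2)/F3
x3 = (150*0.39 + 362*0.65) / 512
x3 = 57.38%


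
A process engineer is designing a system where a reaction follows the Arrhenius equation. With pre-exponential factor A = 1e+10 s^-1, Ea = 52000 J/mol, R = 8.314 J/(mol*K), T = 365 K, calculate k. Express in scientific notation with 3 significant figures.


k = A * exp(-Ea/(R*T))
k = 1e+10 * exp(-52000 / (8.314 * 365))
k = 1e+10 * exp(-17.135645)
k = 3.61e+02


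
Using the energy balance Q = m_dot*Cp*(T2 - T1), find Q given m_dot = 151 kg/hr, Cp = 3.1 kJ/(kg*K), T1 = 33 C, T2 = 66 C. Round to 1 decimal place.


Q = m_dot * Cp * (T2 - T1)
Q = 151 * 3.1 * (66 - 33)
Q = 151 * 3.1 * 33
Q = 15447.3 kJ/hr


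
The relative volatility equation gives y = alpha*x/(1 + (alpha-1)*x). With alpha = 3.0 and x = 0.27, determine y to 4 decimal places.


y = alpha*x / (1 + (alpha-1)*x)
y = 3.0*0.27 / (1 + (3.0-1)*0.27)
y = 0.81 / (1 + 0.54)
y = 0.81 / 1.54
y = 0.5260


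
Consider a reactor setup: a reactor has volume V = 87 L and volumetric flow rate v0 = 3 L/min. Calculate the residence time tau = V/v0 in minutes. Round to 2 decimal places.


tau = V / v0
tau = 87 / 3
tau = 29.00 min


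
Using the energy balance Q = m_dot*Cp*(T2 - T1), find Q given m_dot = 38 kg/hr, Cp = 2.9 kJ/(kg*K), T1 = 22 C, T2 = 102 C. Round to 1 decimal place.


Q = m_dot * Cp * (T2 - T1)
Q = 38 * 2.9 * (102 - 22)
Q = 38 * 2.9 * 80
Q = 8816.0 kJ/hr


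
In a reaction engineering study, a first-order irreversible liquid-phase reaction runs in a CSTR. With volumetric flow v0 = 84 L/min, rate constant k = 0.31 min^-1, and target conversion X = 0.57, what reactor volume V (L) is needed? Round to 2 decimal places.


V = v0 * X / (k * (1 - X))
V = 84 * 0.57 / (0.31 * (1 - 0.57))
V = 47.88 / (0.31 * 0.43)
V = 47.88 / 0.1333
V = 359.19 L


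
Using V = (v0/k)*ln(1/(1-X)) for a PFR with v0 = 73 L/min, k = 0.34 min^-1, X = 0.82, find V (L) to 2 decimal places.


V = (v0/k) * ln(1/(1-X))
V = (73/0.34) * ln(1/(1-0.82))
V = 214.705882 * ln(5.555556)
V = 214.705882 * 1.714799
V = 368.18 L


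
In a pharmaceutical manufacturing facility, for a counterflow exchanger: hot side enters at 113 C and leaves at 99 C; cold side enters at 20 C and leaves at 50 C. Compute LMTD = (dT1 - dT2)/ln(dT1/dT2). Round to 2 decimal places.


dT1 = Th_in - Tc_out = 113 - 50 = 63
dT2 = Th_out - Tc_in = 99 - 20 = 79
LMTD = (dT1 - dT2) / ln(dT1/dT2)
LMTD = (63 - 79) / ln(63/79)
LMTD = 70.70 K


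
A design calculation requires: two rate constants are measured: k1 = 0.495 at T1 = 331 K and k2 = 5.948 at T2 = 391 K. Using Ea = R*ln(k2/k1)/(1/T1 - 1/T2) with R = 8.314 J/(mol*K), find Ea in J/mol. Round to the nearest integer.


Ea = R * ln(k2/k1) / (1/T1 - 1/T2)
ln(k2/k1) = ln(5.948/0.495) = 2.4862525
1/T1 - 1/T2 = 1/331 - 1/391 = 0.000463603279
Ea = 8.314 * 2.4862525 / 0.000463603279
Ea = 44587 J/mol


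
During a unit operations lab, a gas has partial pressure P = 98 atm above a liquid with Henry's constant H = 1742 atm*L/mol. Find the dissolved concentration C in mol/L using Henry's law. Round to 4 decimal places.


C = P / H
C = 98 / 1742
C = 0.0563 mol/L


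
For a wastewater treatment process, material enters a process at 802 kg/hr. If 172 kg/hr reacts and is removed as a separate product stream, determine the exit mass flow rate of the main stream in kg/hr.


Steady-state mass balance on the main outlet: F_out = F_in - F_removed
F_out = 802 - 172
F_out = 630 kg/hr


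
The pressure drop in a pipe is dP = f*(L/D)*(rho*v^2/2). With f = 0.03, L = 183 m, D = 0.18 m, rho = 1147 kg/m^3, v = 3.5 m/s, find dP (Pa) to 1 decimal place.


dP = f * (L/D) * (rho*v^2/2)
dP = 0.03 * (183/0.18) * (1147*3.5^2/2)
L/D = 1016.66666667
rho*v^2/2 = 1147*12.25/2 = 7025.375
dP = 0.03 * 1016.66666667 * 7025.375
dP = 214273.9 Pa


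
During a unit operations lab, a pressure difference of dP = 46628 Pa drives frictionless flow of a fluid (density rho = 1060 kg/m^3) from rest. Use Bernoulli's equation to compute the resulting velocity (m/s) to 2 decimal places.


v = sqrt(2*dP/rho)
v = sqrt(2*46628/1060)
v = sqrt(87.977358)
v = 9.38 m/s


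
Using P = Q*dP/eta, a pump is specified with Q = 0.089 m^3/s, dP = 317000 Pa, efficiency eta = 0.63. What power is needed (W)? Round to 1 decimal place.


P = Q * dP / eta
P = 0.089 * 317000 / 0.63
P = 28213.0 / 0.63
P = 44782.5 W


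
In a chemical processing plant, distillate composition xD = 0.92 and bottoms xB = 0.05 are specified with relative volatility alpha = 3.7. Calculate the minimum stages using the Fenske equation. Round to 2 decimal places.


N_min = ln((xD*(1-xB))/(xB*(1-xD))) / ln(alpha)
Numerator inside ln: 0.874 / 0.004 = 218.5
ln(218.5) = 5.386786
ln(alpha) = ln(3.7) = 1.308333
N_min = 5.386786 / 1.308333 = 4.12


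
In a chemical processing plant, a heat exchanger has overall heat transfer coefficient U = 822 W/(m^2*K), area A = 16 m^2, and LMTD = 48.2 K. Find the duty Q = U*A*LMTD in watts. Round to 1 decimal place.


Q = U * A * LMTD
Q = 822 * 16 * 48.2
Q = 633926.4 W


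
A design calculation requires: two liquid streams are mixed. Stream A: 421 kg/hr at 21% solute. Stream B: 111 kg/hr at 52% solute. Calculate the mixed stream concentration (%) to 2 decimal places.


Mass balance on solute: F1*x1 + F2*x2 = F3*x3
F3 = F1 + F2 = 421 + 111 = 532 kg/hr
x3 = (F1*x1 + F2*x2)/F3
x3 = (421*0.21 + 111*0.52) / 532
x3 = 27.47%


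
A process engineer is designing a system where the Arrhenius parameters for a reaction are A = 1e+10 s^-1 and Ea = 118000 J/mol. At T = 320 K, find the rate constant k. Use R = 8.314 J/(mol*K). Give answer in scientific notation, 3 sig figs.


k = A * exp(-Ea/(R*T))
k = 1e+10 * exp(-118000 / (8.314 * 320))
k = 1e+10 * exp(-44.352899)
k = 5.47e-10


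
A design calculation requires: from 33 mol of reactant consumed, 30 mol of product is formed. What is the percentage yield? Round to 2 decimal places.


Yield = (moles product / moles consumed) * 100%
Yield = (30 / 33) * 100
Yield = 0.9091 * 100
Yield = 90.91%


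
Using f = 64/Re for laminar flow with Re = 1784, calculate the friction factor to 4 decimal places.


f = 64 / Re
f = 64 / 1784
f = 0.0359


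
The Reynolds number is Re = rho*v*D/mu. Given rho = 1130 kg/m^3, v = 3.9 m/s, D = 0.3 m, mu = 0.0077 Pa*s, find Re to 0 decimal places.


Re = rho * v * D / mu
Re = 1130 * 3.9 * 0.3 / 0.0077
Re = 1322.1 / 0.0077
Re = 171701


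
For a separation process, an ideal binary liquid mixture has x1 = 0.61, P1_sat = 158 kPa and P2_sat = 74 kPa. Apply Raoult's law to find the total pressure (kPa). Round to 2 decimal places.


P = x1*P1_sat + x2*P2_sat
x2 = 1 - x1 = 1 - 0.61 = 0.39
P = 0.61*158 + 0.39*74
P = 96.38 + 28.86
P = 125.24 kPa


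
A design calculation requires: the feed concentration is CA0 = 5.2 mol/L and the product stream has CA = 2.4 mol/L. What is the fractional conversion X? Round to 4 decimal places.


X = (CA0 - CA) / CA0
X = (5.2 - 2.4) / 5.2
X = 2.8 / 5.2
X = 0.5385


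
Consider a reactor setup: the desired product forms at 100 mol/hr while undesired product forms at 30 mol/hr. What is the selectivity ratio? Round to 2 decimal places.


S = desired product rate / undesired product rate
S = 100 / 30
S = 3.33


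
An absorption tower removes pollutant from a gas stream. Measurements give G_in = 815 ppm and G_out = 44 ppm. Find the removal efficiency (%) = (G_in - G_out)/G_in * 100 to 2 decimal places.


Efficiency = (G_in - G_out) / G_in * 100%
Efficiency = (815 - 44) / 815 * 100
Efficiency = 771 / 815 * 100
Efficiency = 94.60%


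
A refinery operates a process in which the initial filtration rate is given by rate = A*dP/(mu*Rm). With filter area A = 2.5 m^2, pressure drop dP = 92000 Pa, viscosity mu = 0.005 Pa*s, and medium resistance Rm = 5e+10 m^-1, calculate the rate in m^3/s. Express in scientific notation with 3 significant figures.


rate = A * dP / (mu * Rm)
rate = 2.5 * 92000 / (0.005 * 5e+10)
rate = 230000.0 / 2.500e+08
rate = 9.20e-04 m^3/s


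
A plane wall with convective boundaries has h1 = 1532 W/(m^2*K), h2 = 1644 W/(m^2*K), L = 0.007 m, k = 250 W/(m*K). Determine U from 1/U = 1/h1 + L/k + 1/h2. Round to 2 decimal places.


1/U = 1/h1 + L/k + 1/h2
1/U = 1/1532 + 0.007/250 + 1/1644
1/U = 0.0006527415 + 2.8e-05 + 0.0006082725
1/U = 0.001289014
U = 775.79 W/(m^2*K)


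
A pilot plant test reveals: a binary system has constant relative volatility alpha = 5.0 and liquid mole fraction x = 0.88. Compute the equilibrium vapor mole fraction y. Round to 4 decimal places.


y = alpha*x / (1 + (alpha-1)*x)
y = 5.0*0.88 / (1 + (5.0-1)*0.88)
y = 4.4 / (1 + 3.52)
y = 4.4 / 4.52
y = 0.9735


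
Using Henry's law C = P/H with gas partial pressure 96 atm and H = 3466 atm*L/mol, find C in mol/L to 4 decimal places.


C = P / H
C = 96 / 3466
C = 0.0277 mol/L


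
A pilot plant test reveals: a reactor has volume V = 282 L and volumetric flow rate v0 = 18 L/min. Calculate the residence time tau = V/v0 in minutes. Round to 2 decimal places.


tau = V / v0
tau = 282 / 18
tau = 15.67 min


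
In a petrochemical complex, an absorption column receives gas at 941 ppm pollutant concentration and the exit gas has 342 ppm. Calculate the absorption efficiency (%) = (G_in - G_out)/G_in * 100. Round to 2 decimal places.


Efficiency = (G_in - G_out) / G_in * 100%
Efficiency = (941 - 342) / 941 * 100
Efficiency = 599 / 941 * 100
Efficiency = 63.66%


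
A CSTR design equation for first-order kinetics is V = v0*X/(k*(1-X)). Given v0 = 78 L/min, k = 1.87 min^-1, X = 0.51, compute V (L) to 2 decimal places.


V = v0 * X / (k * (1 - X))
V = 78 * 0.51 / (1.87 * (1 - 0.51))
V = 39.78 / (1.87 * 0.49)
V = 39.78 / 0.9163
V = 43.41 L


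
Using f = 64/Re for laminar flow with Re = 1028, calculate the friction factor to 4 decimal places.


f = 64 / Re
f = 64 / 1028
f = 0.0623


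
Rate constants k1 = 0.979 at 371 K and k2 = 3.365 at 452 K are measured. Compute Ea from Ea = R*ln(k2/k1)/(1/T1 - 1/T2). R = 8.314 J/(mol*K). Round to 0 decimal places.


Ea = R * ln(k2/k1) / (1/T1 - 1/T2)
ln(k2/k1) = ln(3.365/0.979) = 1.2346516
1/T1 - 1/T2 = 1/371 - 1/452 = 0.000483028409
Ea = 8.314 * 1.2346516 / 0.000483028409
Ea = 21251 J/mol


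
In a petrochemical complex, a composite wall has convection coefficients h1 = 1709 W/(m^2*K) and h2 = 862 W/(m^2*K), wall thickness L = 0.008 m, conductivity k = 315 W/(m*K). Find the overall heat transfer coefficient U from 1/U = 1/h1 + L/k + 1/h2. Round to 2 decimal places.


1/U = 1/h1 + L/k + 1/h2
1/U = 1/1709 + 0.008/315 + 1/862
1/U = 0.0005851375 + 2.53968e-05 + 0.0011600928
1/U = 0.0017706271
U = 564.77 W/(m^2*K)


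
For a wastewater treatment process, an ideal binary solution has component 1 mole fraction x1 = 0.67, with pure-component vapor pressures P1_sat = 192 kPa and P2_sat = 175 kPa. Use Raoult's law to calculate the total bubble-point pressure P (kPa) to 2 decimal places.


P = x1*P1_sat + x2*P2_sat
x2 = 1 - x1 = 1 - 0.67 = 0.33
P = 0.67*192 + 0.33*175
P = 128.64 + 57.75
P = 186.39 kPa


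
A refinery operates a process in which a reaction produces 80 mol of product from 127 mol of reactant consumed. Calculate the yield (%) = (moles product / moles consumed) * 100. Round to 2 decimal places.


Yield = (moles product / moles consumed) * 100%
Yield = (80 / 127) * 100
Yield = 0.6299 * 100
Yield = 62.99%


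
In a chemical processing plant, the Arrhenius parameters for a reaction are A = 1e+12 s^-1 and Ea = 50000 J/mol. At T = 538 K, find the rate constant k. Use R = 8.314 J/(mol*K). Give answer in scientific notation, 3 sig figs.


k = A * exp(-Ea/(R*T))
k = 1e+12 * exp(-50000 / (8.314 * 538))
k = 1e+12 * exp(-11.17835)
k = 1.40e+07


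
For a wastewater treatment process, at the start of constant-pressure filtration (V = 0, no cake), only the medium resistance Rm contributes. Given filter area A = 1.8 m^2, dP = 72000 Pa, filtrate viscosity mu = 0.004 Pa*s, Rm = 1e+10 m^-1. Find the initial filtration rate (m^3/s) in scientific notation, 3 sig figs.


rate = A * dP / (mu * Rm)
rate = 1.8 * 72000 / (0.004 * 1e+10)
rate = 129600.0 / 4.000e+07
rate = 3.24e-03 m^3/s


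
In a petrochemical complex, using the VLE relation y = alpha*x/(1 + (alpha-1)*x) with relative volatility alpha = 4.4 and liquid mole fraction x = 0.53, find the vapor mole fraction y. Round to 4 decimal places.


y = alpha*x / (1 + (alpha-1)*x)
y = 4.4*0.53 / (1 + (4.4-1)*0.53)
y = 2.332 / (1 + 1.802)
y = 2.332 / 2.802
y = 0.8323


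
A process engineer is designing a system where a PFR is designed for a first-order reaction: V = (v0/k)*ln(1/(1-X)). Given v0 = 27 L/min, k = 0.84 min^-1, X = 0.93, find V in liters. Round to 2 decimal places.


V = (v0/k) * ln(1/(1-X))
V = (27/0.84) * ln(1/(1-0.93))
V = 32.142857 * ln(14.285714)
V = 32.142857 * 2.65926
V = 85.48 L


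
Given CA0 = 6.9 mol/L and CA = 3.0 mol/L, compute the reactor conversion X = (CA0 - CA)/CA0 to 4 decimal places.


X = (CA0 - CA) / CA0
X = (6.9 - 3.0) / 6.9
X = 3.9 / 6.9
X = 0.5652


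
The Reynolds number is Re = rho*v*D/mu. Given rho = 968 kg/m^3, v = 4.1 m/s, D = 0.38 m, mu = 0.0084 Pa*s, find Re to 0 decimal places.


Re = rho * v * D / mu
Re = 968 * 4.1 * 0.38 / 0.0084
Re = 1508.144 / 0.0084
Re = 179541


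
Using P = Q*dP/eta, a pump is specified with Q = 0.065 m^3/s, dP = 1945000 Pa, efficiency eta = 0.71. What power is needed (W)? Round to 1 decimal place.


P = Q * dP / eta
P = 0.065 * 1945000 / 0.71
P = 126425.0 / 0.71
P = 178063.4 W


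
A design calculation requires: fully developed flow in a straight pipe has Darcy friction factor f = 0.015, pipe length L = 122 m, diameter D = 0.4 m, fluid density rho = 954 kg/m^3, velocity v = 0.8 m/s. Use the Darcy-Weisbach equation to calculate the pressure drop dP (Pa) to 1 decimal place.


dP = f * (L/D) * (rho*v^2/2)
dP = 0.015 * (122/0.4) * (954*0.8^2/2)
L/D = 305.0
rho*v^2/2 = 954*0.64/2 = 305.28
dP = 0.015 * 305.0 * 305.28
dP = 1396.7 Pa


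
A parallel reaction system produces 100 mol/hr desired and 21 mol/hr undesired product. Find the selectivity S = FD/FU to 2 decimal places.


S = desired product rate / undesired product rate
S = 100 / 21
S = 4.76


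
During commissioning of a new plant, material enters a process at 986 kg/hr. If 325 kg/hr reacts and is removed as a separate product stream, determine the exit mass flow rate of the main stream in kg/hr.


Steady-state mass balance on the main outlet: F_out = F_in - F_removed
F_out = 986 - 325
F_out = 661 kg/hr


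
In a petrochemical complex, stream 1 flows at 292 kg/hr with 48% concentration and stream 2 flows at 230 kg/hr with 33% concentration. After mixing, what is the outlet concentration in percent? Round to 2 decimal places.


Mass balance on solute: F1*x1 + F2*x2 = F3*x3
F3 = F1 + F2 = 292 + 230 = 522 kg/hr
x3 = (F1*x1 + F2*x2)/F3
x3 = (292*0.48 + 230*0.33) / 522
x3 = 41.39%


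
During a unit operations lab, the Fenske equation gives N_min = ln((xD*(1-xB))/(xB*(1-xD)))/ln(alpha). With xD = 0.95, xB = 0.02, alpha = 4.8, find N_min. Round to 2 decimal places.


N_min = ln((xD*(1-xB))/(xB*(1-xD))) / ln(alpha)
Numerator inside ln: 0.931 / 0.001 = 931.0
ln(931.0) = 6.836259
ln(alpha) = ln(4.8) = 1.568616
N_min = 6.836259 / 1.568616 = 4.36


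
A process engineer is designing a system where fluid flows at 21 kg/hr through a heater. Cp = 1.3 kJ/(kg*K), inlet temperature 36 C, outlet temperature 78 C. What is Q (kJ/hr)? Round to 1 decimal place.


Q = m_dot * Cp * (T2 - T1)
Q = 21 * 1.3 * (78 - 36)
Q = 21 * 1.3 * 42
Q = 1146.6 kJ/hr


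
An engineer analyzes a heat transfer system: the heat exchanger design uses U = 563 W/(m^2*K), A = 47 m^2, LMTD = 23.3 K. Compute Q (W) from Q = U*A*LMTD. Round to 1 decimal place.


Q = U * A * LMTD
Q = 563 * 47 * 23.3
Q = 616541.3 W


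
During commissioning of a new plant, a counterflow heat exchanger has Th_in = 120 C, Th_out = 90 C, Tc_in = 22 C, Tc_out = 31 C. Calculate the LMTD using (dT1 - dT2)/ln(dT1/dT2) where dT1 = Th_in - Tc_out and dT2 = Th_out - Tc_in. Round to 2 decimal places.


dT1 = Th_in - Tc_out = 120 - 31 = 89
dT2 = Th_out - Tc_in = 90 - 22 = 68
LMTD = (dT1 - dT2) / ln(dT1/dT2)
LMTD = (89 - 68) / ln(89/68)
LMTD = 78.03 K


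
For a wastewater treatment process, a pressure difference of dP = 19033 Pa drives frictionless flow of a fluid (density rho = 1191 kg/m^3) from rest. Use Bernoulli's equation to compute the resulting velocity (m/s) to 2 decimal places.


v = sqrt(2*dP/rho)
v = sqrt(2*19033/1191)
v = sqrt(31.961377)
v = 5.65 m/s


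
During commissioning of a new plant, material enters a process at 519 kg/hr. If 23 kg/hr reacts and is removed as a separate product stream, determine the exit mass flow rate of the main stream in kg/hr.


Steady-state mass balance on the main outlet: F_out = F_in - F_removed
F_out = 519 - 23
F_out = 496 kg/hr


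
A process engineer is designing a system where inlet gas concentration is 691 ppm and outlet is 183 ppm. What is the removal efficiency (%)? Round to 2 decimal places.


Efficiency = (G_in - G_out) / G_in * 100%
Efficiency = (691 - 183) / 691 * 100
Efficiency = 508 / 691 * 100
Efficiency = 73.52%


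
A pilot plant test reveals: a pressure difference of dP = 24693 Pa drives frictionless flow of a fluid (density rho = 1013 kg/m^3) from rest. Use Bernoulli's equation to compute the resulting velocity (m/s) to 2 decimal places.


v = sqrt(2*dP/rho)
v = sqrt(2*24693/1013)
v = sqrt(48.752221)
v = 6.98 m/s


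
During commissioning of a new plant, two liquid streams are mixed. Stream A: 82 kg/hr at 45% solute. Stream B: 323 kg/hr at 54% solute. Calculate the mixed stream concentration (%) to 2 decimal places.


Mass balance on solute: F1*x1 + F2*x2 = F3*x3
F3 = F1 + F2 = 82 + 323 = 405 kg/hr
x3 = (F1*x1 + F2*x2)/F3
x3 = (82*0.45 + 323*0.54) / 405
x3 = 52.18%


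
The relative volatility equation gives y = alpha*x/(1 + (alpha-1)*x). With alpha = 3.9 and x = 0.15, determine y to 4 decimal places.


y = alpha*x / (1 + (alpha-1)*x)
y = 3.9*0.15 / (1 + (3.9-1)*0.15)
y = 0.585 / (1 + 0.435)
y = 0.585 / 1.435
y = 0.4077


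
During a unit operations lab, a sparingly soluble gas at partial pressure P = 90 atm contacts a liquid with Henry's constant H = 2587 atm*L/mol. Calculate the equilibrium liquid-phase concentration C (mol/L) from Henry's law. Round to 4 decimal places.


C = P / H
C = 90 / 2587
C = 0.0348 mol/L


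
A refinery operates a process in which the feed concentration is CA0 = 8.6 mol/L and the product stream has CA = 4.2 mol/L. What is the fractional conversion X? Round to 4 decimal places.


X = (CA0 - CA) / CA0
X = (8.6 - 4.2) / 8.6
X = 4.4 / 8.6
X = 0.5116


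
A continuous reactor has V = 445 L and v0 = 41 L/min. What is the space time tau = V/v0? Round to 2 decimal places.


tau = V / v0
tau = 445 / 41
tau = 10.85 min


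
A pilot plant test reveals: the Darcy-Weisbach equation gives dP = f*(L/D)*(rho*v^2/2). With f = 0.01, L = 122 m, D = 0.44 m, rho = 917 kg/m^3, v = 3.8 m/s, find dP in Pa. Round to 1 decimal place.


dP = f * (L/D) * (rho*v^2/2)
dP = 0.01 * (122/0.44) * (917*3.8^2/2)
L/D = 277.27272727
rho*v^2/2 = 917*14.44/2 = 6620.74
dP = 0.01 * 277.27272727 * 6620.74
dP = 18357.5 Pa


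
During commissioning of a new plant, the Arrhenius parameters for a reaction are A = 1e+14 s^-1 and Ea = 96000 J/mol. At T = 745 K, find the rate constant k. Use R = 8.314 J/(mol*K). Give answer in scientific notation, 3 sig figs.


k = A * exp(-Ea/(R*T))
k = 1e+14 * exp(-96000 / (8.314 * 745))
k = 1e+14 * exp(-15.499045)
k = 1.86e+07


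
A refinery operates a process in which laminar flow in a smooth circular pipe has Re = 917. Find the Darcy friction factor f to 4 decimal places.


f = 64 / Re
f = 64 / 917
f = 0.0698


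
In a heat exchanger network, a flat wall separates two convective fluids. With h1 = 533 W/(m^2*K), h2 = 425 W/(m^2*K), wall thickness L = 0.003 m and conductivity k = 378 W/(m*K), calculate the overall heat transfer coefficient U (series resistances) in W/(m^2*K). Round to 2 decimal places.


1/U = 1/h1 + L/k + 1/h2
1/U = 1/533 + 0.003/378 + 1/425
1/U = 0.0018761726 + 7.9365e-06 + 0.0023529412
1/U = 0.0042370503
U = 236.01 W/(m^2*K)


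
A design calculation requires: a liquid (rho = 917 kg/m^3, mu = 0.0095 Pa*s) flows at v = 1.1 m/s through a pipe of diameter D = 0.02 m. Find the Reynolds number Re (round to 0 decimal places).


Re = rho * v * D / mu
Re = 917 * 1.1 * 0.02 / 0.0095
Re = 20.174 / 0.0095
Re = 2124


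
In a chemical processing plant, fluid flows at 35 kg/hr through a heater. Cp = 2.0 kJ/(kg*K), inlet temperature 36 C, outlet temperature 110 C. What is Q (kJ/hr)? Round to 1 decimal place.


Q = m_dot * Cp * (T2 - T1)
Q = 35 * 2.0 * (110 - 36)
Q = 35 * 2.0 * 74
Q = 5180.0 kJ/hr


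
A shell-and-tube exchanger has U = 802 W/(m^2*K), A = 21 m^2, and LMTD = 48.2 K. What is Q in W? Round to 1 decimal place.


Q = U * A * LMTD
Q = 802 * 21 * 48.2
Q = 811784.4 W


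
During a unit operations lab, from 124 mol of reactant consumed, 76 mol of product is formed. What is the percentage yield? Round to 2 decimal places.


Yield = (moles product / moles consumed) * 100%
Yield = (76 / 124) * 100
Yield = 0.6129 * 100
Yield = 61.29%


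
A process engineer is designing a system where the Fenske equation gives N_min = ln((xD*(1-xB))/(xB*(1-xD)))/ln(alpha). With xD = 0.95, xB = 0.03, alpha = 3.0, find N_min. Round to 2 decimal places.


N_min = ln((xD*(1-xB))/(xB*(1-xD))) / ln(alpha)
Numerator inside ln: 0.9215 / 0.0015 = 614.333333
ln(614.333333) = 6.420538
ln(alpha) = ln(3.0) = 1.098612
N_min = 6.420538 / 1.098612 = 5.84


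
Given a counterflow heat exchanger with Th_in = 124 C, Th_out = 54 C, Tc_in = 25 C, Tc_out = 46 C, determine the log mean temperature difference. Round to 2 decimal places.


dT1 = Th_in - Tc_out = 124 - 46 = 78
dT2 = Th_out - Tc_in = 54 - 25 = 29
LMTD = (dT1 - dT2) / ln(dT1/dT2)
LMTD = (78 - 29) / ln(78/29)
LMTD = 49.52 K


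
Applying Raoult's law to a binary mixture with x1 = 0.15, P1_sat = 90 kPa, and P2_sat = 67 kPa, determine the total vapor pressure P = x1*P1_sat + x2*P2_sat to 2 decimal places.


P = x1*P1_sat + x2*P2_sat
x2 = 1 - x1 = 1 - 0.15 = 0.85
P = 0.15*90 + 0.85*67
P = 13.5 + 56.95
P = 70.45 kPa


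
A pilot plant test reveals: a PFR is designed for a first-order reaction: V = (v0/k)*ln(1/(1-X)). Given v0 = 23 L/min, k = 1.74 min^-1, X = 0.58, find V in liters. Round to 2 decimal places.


V = (v0/k) * ln(1/(1-X))
V = (23/1.74) * ln(1/(1-0.58))
V = 13.218391 * ln(2.380952)
V = 13.218391 * 0.8675
V = 11.47 L


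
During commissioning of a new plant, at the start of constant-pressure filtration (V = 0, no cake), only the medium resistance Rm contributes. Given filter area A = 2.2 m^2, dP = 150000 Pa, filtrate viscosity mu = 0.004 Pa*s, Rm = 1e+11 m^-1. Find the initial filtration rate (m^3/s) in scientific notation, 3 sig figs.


rate = A * dP / (mu * Rm)
rate = 2.2 * 150000 / (0.004 * 1e+11)
rate = 330000.0 / 4.000e+08
rate = 8.25e-04 m^3/s


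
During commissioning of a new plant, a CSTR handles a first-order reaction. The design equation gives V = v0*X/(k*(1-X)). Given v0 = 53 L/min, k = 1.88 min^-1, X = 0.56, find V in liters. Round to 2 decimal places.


V = v0 * X / (k * (1 - X))
V = 53 * 0.56 / (1.88 * (1 - 0.56))
V = 29.68 / (1.88 * 0.44)
V = 29.68 / 0.8272
V = 35.88 L


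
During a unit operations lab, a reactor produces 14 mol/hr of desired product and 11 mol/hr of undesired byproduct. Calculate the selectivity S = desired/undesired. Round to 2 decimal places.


S = desired product rate / undesired product rate
S = 14 / 11
S = 1.27


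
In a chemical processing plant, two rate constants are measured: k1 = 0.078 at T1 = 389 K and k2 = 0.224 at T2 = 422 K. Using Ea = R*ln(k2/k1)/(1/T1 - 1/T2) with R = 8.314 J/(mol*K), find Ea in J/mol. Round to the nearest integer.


Ea = R * ln(k2/k1) / (1/T1 - 1/T2)
ln(k2/k1) = ln(0.224/0.078) = 1.0549372
1/T1 - 1/T2 = 1/389 - 1/422 = 0.000201025841
Ea = 8.314 * 1.0549372 / 0.000201025841
Ea = 43630 J/mol


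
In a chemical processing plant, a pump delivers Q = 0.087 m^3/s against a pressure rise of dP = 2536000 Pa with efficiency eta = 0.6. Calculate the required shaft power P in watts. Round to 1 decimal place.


P = Q * dP / eta
P = 0.087 * 2536000 / 0.6
P = 220632.0 / 0.6
P = 367720.0 W


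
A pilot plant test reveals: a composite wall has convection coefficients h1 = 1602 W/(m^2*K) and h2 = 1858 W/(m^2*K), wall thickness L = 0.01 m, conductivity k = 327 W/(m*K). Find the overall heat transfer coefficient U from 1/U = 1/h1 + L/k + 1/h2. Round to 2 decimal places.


1/U = 1/h1 + L/k + 1/h2
1/U = 1/1602 + 0.01/327 + 1/1858
1/U = 0.0006242197 + 3.0581e-05 + 0.0005382131
1/U = 0.0011930138
U = 838.21 W/(m^2*K)


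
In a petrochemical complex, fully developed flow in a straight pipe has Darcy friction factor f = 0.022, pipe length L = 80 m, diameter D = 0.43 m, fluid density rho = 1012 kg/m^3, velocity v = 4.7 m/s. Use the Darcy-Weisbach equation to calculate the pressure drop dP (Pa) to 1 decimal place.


dP = f * (L/D) * (rho*v^2/2)
dP = 0.022 * (80/0.43) * (1012*4.7^2/2)
L/D = 186.04651163
rho*v^2/2 = 1012*22.09/2 = 11177.54
dP = 0.022 * 186.04651163 * 11177.54
dP = 45749.9 Pa


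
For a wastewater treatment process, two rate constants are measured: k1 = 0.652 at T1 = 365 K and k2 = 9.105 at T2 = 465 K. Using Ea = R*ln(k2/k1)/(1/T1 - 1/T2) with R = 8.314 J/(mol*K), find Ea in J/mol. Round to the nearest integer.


Ea = R * ln(k2/k1) / (1/T1 - 1/T2)
ln(k2/k1) = ln(9.105/0.652) = 2.6365344
1/T1 - 1/T2 = 1/365 - 1/465 = 0.000589188393
Ea = 8.314 * 2.6365344 / 0.000589188393
Ea = 37204 J/mol


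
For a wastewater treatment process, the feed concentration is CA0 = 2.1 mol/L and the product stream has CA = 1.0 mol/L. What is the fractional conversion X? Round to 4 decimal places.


X = (CA0 - CA) / CA0
X = (2.1 - 1.0) / 2.1
X = 1.1 / 2.1
X = 0.5238


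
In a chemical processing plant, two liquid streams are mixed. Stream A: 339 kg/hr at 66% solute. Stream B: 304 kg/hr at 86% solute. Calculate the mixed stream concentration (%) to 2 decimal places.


Mass balance on solute: F1*x1 + F2*x2 = F3*x3
F3 = F1 + F2 = 339 + 304 = 643 kg/hr
x3 = (F1*x1 + F2*x2)/F3
x3 = (339*0.66 + 304*0.86) / 643
x3 = 75.46%


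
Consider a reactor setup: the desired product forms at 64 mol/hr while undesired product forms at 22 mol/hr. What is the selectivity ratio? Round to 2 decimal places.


S = desired product rate / undesired product rate
S = 64 / 22
S = 2.91


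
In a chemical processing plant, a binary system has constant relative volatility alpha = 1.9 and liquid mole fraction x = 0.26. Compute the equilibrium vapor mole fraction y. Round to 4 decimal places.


y = alpha*x / (1 + (alpha-1)*x)
y = 1.9*0.26 / (1 + (1.9-1)*0.26)
y = 0.494 / (1 + 0.234)
y = 0.494 / 1.234
y = 0.4003


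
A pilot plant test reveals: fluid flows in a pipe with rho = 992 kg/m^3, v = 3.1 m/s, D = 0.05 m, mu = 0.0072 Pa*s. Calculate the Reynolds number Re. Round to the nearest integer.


Re = rho * v * D / mu
Re = 992 * 3.1 * 0.05 / 0.0072
Re = 153.76 / 0.0072
Re = 21356


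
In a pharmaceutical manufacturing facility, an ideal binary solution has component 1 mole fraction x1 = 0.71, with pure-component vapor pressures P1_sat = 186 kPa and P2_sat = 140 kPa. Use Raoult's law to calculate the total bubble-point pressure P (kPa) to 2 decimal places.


P = x1*P1_sat + x2*P2_sat
x2 = 1 - x1 = 1 - 0.71 = 0.29
P = 0.71*186 + 0.29*140
P = 132.06 + 40.6
P = 172.66 kPa


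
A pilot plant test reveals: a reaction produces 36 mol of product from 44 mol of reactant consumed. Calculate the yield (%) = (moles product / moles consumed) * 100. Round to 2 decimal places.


Yield = (moles product / moles consumed) * 100%
Yield = (36 / 44) * 100
Yield = 0.8182 * 100
Yield = 81.82%


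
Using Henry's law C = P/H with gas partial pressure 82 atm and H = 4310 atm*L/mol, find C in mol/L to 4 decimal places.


C = P / H
C = 82 / 4310
C = 0.0190 mol/L


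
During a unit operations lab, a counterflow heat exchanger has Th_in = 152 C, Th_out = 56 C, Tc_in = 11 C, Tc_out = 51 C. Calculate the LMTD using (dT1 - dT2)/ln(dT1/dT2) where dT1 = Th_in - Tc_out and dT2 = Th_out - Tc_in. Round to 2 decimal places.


dT1 = Th_in - Tc_out = 152 - 51 = 101
dT2 = Th_out - Tc_in = 56 - 11 = 45
LMTD = (dT1 - dT2) / ln(dT1/dT2)
LMTD = (101 - 45) / ln(101/45)
LMTD = 69.27 K


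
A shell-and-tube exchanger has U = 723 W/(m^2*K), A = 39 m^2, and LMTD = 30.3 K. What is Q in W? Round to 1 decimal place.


Q = U * A * LMTD
Q = 723 * 39 * 30.3
Q = 854369.1 W


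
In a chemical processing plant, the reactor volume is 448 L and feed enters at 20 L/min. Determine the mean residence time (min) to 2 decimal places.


tau = V / v0
tau = 448 / 20
tau = 22.40 min


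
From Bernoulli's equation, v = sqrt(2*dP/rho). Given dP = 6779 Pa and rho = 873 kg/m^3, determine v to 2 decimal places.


v = sqrt(2*dP/rho)
v = sqrt(2*6779/873)
v = sqrt(15.530355)
v = 3.94 m/s


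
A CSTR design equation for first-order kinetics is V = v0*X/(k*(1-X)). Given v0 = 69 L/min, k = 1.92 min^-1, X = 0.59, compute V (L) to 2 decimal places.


V = v0 * X / (k * (1 - X))
V = 69 * 0.59 / (1.92 * (1 - 0.59))
V = 40.71 / (1.92 * 0.41)
V = 40.71 / 0.7872
V = 51.71 L


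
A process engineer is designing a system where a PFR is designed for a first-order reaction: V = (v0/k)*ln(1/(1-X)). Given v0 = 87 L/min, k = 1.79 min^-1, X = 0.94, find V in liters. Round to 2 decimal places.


V = (v0/k) * ln(1/(1-X))
V = (87/1.79) * ln(1/(1-0.94))
V = 48.603352 * ln(16.666667)
V = 48.603352 * 2.813411
V = 136.74 L


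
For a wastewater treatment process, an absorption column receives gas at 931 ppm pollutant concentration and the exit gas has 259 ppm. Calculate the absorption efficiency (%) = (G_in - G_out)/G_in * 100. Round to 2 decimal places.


Efficiency = (G_in - G_out) / G_in * 100%
Efficiency = (931 - 259) / 931 * 100
Efficiency = 672 / 931 * 100
Efficiency = 72.18%


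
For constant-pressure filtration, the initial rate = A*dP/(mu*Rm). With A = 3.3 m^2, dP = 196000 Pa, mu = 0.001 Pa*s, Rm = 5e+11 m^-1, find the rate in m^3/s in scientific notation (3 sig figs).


rate = A * dP / (mu * Rm)
rate = 3.3 * 196000 / (0.001 * 5e+11)
rate = 646800.0 / 5.000e+08
rate = 1.29e-03 m^3/s


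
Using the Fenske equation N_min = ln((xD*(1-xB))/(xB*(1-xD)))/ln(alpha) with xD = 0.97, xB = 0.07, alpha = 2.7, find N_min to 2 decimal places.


N_min = ln((xD*(1-xB))/(xB*(1-xD))) / ln(alpha)
Numerator inside ln: 0.9021 / 0.0021 = 429.571429
ln(429.571429) = 6.062788
ln(alpha) = ln(2.7) = 0.993252
N_min = 6.062788 / 0.993252 = 6.10


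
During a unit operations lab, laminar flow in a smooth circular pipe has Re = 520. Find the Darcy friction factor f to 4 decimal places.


f = 64 / Re
f = 64 / 520
f = 0.1231


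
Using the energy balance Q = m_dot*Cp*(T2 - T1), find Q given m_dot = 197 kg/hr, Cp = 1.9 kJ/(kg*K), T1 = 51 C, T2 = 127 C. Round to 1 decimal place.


Q = m_dot * Cp * (T2 - T1)
Q = 197 * 1.9 * (127 - 51)
Q = 197 * 1.9 * 76
Q = 28446.8 kJ/hr


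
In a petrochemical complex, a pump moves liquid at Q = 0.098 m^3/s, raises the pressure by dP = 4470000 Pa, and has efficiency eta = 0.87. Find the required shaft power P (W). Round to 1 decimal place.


P = Q * dP / eta
P = 0.098 * 4470000 / 0.87
P = 438060.0 / 0.87
P = 503517.2 W


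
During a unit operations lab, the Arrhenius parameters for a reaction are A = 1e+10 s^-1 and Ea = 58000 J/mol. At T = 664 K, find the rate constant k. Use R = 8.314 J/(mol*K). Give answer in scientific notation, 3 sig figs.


k = A * exp(-Ea/(R*T))
k = 1e+10 * exp(-58000 / (8.314 * 664))
k = 1e+10 * exp(-10.506302)
k = 2.74e+05


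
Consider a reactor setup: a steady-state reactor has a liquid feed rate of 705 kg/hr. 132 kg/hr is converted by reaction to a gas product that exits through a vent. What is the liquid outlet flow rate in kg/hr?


Steady-state mass balance on the main outlet: F_out = F_in - F_removed
F_out = 705 - 132
F_out = 573 kg/hr


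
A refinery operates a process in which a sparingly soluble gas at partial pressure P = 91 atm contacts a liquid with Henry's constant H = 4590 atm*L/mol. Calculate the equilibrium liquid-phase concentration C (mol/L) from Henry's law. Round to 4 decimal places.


C = P / H
C = 91 / 4590
C = 0.0198 mol/L


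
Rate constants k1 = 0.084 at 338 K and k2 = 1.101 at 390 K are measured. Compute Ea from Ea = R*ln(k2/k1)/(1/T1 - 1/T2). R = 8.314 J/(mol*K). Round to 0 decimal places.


Ea = R * ln(k2/k1) / (1/T1 - 1/T2)
ln(k2/k1) = ln(1.101/0.084) = 2.5731573
1/T1 - 1/T2 = 1/338 - 1/390 = 0.000394477318
Ea = 8.314 * 2.5731573 / 0.000394477318
Ea = 54232 J/mol


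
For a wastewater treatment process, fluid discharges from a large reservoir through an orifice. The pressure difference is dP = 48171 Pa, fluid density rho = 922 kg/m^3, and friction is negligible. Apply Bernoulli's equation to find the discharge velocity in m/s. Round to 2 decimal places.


v = sqrt(2*dP/rho)
v = sqrt(2*48171/922)
v = sqrt(104.492408)
v = 10.22 m/s


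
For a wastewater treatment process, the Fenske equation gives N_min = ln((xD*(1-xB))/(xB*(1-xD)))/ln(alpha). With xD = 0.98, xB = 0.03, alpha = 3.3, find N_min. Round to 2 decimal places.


N_min = ln((xD*(1-xB))/(xB*(1-xD))) / ln(alpha)
Numerator inside ln: 0.9506 / 0.0006 = 1584.333333
ln(1584.333333) = 7.367919
ln(alpha) = ln(3.3) = 1.193922
N_min = 7.367919 / 1.193922 = 6.17


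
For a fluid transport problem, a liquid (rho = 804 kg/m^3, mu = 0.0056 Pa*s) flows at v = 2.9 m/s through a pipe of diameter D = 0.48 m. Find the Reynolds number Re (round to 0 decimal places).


Re = rho * v * D / mu
Re = 804 * 2.9 * 0.48 / 0.0056
Re = 1119.168 / 0.0056
Re = 199851


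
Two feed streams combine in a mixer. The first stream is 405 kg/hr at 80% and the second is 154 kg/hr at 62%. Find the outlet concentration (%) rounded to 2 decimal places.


Mass balance on solute: F1*x1 + F2*x2 = F3*x3
F3 = F1 + F2 = 405 + 154 = 559 kg/hr
x3 = (F1*x1 + F2*x2)/F3
x3 = (405*0.8 + 154*0.62) / 559
x3 = 75.04%


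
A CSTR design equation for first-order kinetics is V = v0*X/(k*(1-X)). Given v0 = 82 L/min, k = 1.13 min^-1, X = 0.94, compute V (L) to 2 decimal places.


V = v0 * X / (k * (1 - X))
V = 82 * 0.94 / (1.13 * (1 - 0.94))
V = 77.08 / (1.13 * 0.06)
V = 77.08 / 0.0678
V = 1136.87 L


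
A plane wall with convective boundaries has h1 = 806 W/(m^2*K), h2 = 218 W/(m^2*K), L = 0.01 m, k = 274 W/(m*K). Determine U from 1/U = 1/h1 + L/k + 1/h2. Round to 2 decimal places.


1/U = 1/h1 + L/k + 1/h2
1/U = 1/806 + 0.01/274 + 1/218
1/U = 0.0012406948 + 3.64964e-05 + 0.004587156
1/U = 0.0058643472
U = 170.52 W/(m^2*K)
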